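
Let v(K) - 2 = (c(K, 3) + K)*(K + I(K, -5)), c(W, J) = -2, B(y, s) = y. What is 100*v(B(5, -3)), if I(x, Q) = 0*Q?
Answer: 1700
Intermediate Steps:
I(x, Q) = 0
v(K) = 2 + K*(-2 + K) (v(K) = 2 + (-2 + K)*(K + 0) = 2 + (-2 + K)*K = 2 + K*(-2 + K))
100*v(B(5, -3)) = 100*(2 + 5² - 2*5) = 100*(2 + 25 - 10) = 100*17 = 1700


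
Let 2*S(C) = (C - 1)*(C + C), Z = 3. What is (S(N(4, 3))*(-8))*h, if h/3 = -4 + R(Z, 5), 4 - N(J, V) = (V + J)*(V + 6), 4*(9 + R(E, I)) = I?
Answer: 998280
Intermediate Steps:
R(E, I) = -9 + I/4
N(J, V) = 4 - (6 + V)*(J + V) (N(J, V) = 4 - (V + J)*(V + 6) = 4 - (J + V)*(6 + V) = 4 - (6 + V)*(J + V))
S(C) = C*(-1 + C) (S(C) = ((C - 1)*(C + C))/2 = ((-1 + C)*(2*C))/2 = (2*C*(-1 + C))/2 = C*(-1 + C))
h = -141/4 (h = 3*(-4 + (-9 + (¼)*5)) = 3*(-4 + (-9 + 5/4)) = 3*(-4 - 31/4) = 3*(-47/4) = -141/4 ≈ -35.250)
(S(N(4, 3))*(-8))*h = (((4 - 1*3² - 6*4 - 6*3 - 1*4*3)*(-1 + (4 - 1*3² - 6*4 - 6*3 - 1*4*3)))*(-8))*(-141/4) = (((4 - 1*9 - 24 - 18 - 12)*(-1 + (4 - 1*9 - 24 - 18 - 12)))*(-8))*(-141/4) = (((4 - 9 - 24 - 18 - 12)*(-1 + (4 - 9 - 24 - 18 - 12)))*(-8))*(-141/4) = (-59*(-1 - 59)*(-8))*(-141/4) = (-59*(-60)*(-8))*(-141/4) = (3540*(-8))*(-141/4) = -28320*(-141/4) = 998280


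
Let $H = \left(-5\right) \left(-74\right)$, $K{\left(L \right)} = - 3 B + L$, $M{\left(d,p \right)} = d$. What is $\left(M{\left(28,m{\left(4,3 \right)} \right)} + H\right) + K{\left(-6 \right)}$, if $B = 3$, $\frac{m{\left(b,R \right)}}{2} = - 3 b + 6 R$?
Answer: $383$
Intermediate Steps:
$m{\left(b,R \right)} = - 6 b + 12 R$ ($m{\left(b,R \right)} = 2 \left(- 3 b + 6 R\right) = - 6 b + 12 R$)
$K{\left(L \right)} = -9 + L$ ($K{\left(L \right)} = \left(-3\right) 3 + L = -9 + L$)
$H = 370$
$\left(M{\left(28,m{\left(4,3 \right)} \right)} + H\right) + K{\left(-6 \right)} = \left(28 + 370\right) - 15 = 398 - 15 = 383$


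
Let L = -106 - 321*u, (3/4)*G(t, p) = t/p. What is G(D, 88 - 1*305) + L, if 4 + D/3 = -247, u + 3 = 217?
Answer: -14928596/217 ≈ -68795.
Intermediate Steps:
u = 214 (u = -3 + 217 = 214)
D = -753 (D = -12 + 3*(-247) = -12 - 741 = -753)
G(t, p) = 4*t/(3*p) (G(t, p) = 4*(t/p)/3 = 4*t/(3*p))
L = -68800 (L = -106 - 321*214 = -106 - 68694 = -68800)
G(D, 88 - 1*305) + L = (4/3)*(-753)/(88 - 1*305) - 68800 = (4/3)*(-753)/(88 - 305) - 68800 = (4/3)*(-753)/(-217) - 68800 = (4/3)*(-753)*(-1/217) - 68800 = 1004/217 - 68800 = -14928596/217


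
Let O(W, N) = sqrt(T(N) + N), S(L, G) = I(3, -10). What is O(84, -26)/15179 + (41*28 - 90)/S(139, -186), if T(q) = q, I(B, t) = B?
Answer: 1058/3 + 2*I*sqrt(13)/15179 ≈ 352.67 + 0.00047507*I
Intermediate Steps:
S(L, G) = 3
O(W, N) = sqrt(2)*sqrt(N) (O(W, N) = sqrt(N + N) = sqrt(2*N) = sqrt(2)*sqrt(N))
O(84, -26)/15179 + (41*28 - 90)/S(139, -186) = (sqrt(2)*sqrt(-26))/15179 + (41*28 - 90)/3 = (sqrt(2)*(I*sqrt(26)))*(1/15179) + (1148 - 90)*(1/3) = (2*I*sqrt(13))*(1/15179) + 1058*(1/3) = 2*I*sqrt(13)/15179 + 1058/3 = 1058/3 + 2*I*sqrt(13)/15179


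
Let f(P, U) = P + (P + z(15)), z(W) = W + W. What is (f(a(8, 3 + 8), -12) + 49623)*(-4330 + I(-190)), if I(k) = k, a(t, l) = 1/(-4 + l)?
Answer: -1571029960/7 ≈ -2.2443e+8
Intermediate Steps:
z(W) = 2*W
f(P, U) = 30 + 2*P (f(P, U) = P + (P + 2*15) = P + (P + 30) = P + (30 + P) = 30 + 2*P)
(f(a(8, 3 + 8), -12) + 49623)*(-4330 + I(-190)) = ((30 + 2/(-4 + (3 + 8))) + 49623)*(-4330 - 190) = ((30 + 2/(-4 + 11)) + 49623)*(-4520) = ((30 + 2/7) + 49623)*(-4520) = (212/7 + 49623)*(-4520) = (347573/7)*(-4520) = -1571029960/7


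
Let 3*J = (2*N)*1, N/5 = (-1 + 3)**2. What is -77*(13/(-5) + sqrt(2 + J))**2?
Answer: -127589/75 + 2002*sqrt(138)/15 ≈ -133.31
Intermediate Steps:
N = 20 (N = 5*(-1 + 3)**2 = 5*2**2 = 5*4 = 20)
J = 40/3 (J = ((2*20)*1)/3 = (40*1)/3 = (1/3)*40 = 40/3 ≈ 13.333)
-77*(13/(-5) + sqrt(2 + J))**2 = -77*(13/(-5) + sqrt(2 + 40/3))**2 = -77*(13*(-1/5) + sqrt(46/3))**2 = -77*(-13/5 + sqrt(138)/3)**2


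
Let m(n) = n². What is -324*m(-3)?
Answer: -2916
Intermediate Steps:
-324*m(-3) = -324*(-3)² = -324*9 = -2916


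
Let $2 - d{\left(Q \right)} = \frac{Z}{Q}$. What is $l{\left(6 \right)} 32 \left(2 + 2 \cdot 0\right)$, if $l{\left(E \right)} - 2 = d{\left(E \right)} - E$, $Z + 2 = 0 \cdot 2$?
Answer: $- \frac{320}{3} \approx -106.67$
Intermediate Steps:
$Z = -2$ ($Z = -2 + 0 \cdot 2 = -2 + 0 = -2$)
$d{\left(Q \right)} = 2 + \frac{2}{Q}$ ($d{\left(Q \right)} = 2 - - \frac{2}{Q} = 2 + \frac{2}{Q}$)
$l{\left(E \right)} = 4 - E + \frac{2}{E}$ ($l{\left(E \right)} = 2 - \left(-2 + E - \frac{2}{E}\right) = 2 + \left(2 - E + \frac{2}{E}\right) = 4 - E + \frac{2}{E}$)
$l{\left(6 \right)} 32 \left(2 + 2 \cdot 0\right) = \left(4 - 6 + \frac{2}{6}\right) 32 \left(2 + 2 \cdot 0\right) = \left(4 - 6 + 2 \cdot \frac{1}{6}\right) 32 \left(2 + 0\right) = \left(4 - 6 + \frac{1}{3}\right) 32 \cdot 2 = \left(- \frac{5}{3}\right) 32 \cdot 2 = \left(- \frac{160}{3}\right) 2 = - \frac{320}{3}$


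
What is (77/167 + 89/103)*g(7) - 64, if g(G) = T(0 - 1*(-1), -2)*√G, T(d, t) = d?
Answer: -64 + 22794*√7/17201 ≈ -60.494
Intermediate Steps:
g(G) = √G (g(G) = (0 - 1*(-1))*√G = (0 + 1)*√G = 1*√G = √G)
(77/167 + 89/103)*g(7) - 64 = (77/167 + 89/103)*√7 - 64 = 22794*√7/17201 - 64 = -64 + 22794*√7/17201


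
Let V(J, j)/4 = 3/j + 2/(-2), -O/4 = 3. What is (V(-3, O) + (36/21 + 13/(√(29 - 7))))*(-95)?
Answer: 2185/7 - 1235*√22/22 ≈ 48.840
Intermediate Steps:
O = -12 (O = -4*3 = -12)
V(J, j) = -4 + 12/j (V(J, j) = 4*(3/j + 2/(-2)) = 4*(3/j + 2*(-½)) = 4*(3/j - 1) = 4*(-1 + 3/j) = -4 + 12/j)
(V(-3, O) + (36/21 + 13/(√(29 - 7))))*(-95) = ((-4 + 12/(-12)) + (36/21 + 13/(√(29 - 7))))*(-95) = ((-4 + 12*(-1/12)) + (36*(1/21) + 13/(√22)))*(-95) = ((-4 - 1) + (12/7 + 13*(√22/22)))*(-95) = (-5 + (12/7 + 13*√22/22))*(-95) = (-23/7 + 13*√22/22)*(-95) = 2185/7 - 1235*√22/22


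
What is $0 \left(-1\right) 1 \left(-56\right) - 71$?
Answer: $-71$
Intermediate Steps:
$0 \left(-1\right) 1 \left(-56\right) - 71 = 0 \cdot 1 \left(-56\right) - 71 = 0 \left(-56\right) - 71 = 0 - 71 = -71$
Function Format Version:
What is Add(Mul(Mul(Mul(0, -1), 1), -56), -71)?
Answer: -71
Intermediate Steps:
Add(Mul(Mul(Mul(0, -1), 1), -56), -71) = Add(Mul(Mul(0, 1), -56), -71) = Add(Mul(0, -56), -71) = Add(0, -71) = -71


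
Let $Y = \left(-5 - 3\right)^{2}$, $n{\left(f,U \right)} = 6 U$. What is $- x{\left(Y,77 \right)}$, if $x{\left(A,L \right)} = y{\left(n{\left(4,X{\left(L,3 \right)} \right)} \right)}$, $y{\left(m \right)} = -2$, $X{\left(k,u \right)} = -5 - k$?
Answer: $2$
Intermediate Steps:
$Y = 64$ ($Y = \left(-8\right)^{2} = 64$)
$x{\left(A,L \right)} = -2$
$- x{\left(Y,77 \right)} = \left(-1\right) \left(-2\right) = 2$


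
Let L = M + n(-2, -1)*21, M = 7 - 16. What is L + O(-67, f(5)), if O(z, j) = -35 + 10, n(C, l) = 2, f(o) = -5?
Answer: 8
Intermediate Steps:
M = -9
O(z, j) = -25
L = 33 (L = -9 + 2*21 = -9 + 42 = 33)
L + O(-67, f(5)) = 33 - 25 = 8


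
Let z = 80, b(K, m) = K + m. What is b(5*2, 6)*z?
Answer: 1280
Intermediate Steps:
b(5*2, 6)*z = (5*2 + 6)*80 = (10 + 6)*80 = 16*80 = 1280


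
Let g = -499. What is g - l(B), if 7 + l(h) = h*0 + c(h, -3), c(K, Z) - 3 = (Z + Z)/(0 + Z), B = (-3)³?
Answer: -497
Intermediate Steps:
B = -27
c(K, Z) = 5 (c(K, Z) = 3 + (Z + Z)/(0 + Z) = 3 + (2*Z)/Z = 3 + 2 = 5)
l(h) = -2 (l(h) = -7 + (h*0 + 5) = -7 + (0 + 5) = -7 + 5 = -2)
g - l(B) = -499 - 1*(-2) = -499 + 2 = -497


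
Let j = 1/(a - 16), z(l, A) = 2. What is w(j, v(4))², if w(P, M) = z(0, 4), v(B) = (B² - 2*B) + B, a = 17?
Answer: 4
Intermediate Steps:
v(B) = B² - B
j = 1 (j = 1/(17 - 16) = 1/1 = 1)
w(P, M) = 2
w(j, v(4))² = 2² = 4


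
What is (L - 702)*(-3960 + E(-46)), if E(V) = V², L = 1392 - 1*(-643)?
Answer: -2458052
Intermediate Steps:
L = 2035 (L = 1392 + 643 = 2035)
(L - 702)*(-3960 + E(-46)) = (2035 - 702)*(-3960 + (-46)²) = 1333*(-3960 + 2116) = 1333*(-1844) = -2458052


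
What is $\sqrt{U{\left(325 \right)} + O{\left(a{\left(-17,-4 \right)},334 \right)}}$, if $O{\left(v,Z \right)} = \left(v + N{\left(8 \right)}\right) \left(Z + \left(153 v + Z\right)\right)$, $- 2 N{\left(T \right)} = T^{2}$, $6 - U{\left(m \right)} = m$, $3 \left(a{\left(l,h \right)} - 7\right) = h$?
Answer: $\frac{i \sqrt{366666}}{3} \approx 201.84 i$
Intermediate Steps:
$a{\left(l,h \right)} = 7 + \frac{h}{3}$
$U{\left(m \right)} = 6 - m$
$N{\left(T \right)} = - \frac{T^{2}}{2}$
$O{\left(v,Z \right)} = \left(-32 + v\right) \left(2 Z + 153 v\right)$ ($O{\left(v,Z \right)} = \left(v - \frac{8^{2}}{2}\right) \left(Z + \left(153 v + Z\right)\right) = \left(v - 32\right) \left(Z + \left(Z + 153 v\right)\right) = \left(v - 32\right) \left(2 Z + 153 v\right) = \left(-32 + v\right) \left(2 Z + 153 v\right)$)
$\sqrt{U{\left(325 \right)} + O{\left(a{\left(-17,-4 \right)},334 \right)}} = \sqrt{\left(6 - 325\right) + \left(- 4896 \left(7 + \frac{1}{3} \left(-4\right)\right) - 21376 + 153 \left(7 + \frac{1}{3} \left(-4\right)\right)^{2} + 2 \cdot 334 \left(7 + \frac{1}{3} \left(-4\right)\right)\right)} = \sqrt{\left(6 - 325\right) + \left(- 4896 \left(7 - \frac{4}{3}\right) - 21376 + 153 \left(7 - \frac{4}{3}\right)^{2} + 2 \cdot 334 \left(7 - \frac{4}{3}\right)\right)} = \sqrt{-319 + \left(\left(-4896\right) \frac{17}{3} - 21376 + 153 \left(\frac{17}{3}\right)^{2} + 2 \cdot 334 \cdot \frac{17}{3}\right)} = \sqrt{-319 + \left(-27744 - 21376 + 153 \cdot \frac{289}{9} + \frac{11356}{3}\right)} = \sqrt{-319 + \left(-27744 - 21376 + 4913 + \frac{11356}{3}\right)} = \sqrt{-319 - \frac{121265}{3}} = \sqrt{- \frac{122222}{3}} = \frac{i \sqrt{366666}}{3}$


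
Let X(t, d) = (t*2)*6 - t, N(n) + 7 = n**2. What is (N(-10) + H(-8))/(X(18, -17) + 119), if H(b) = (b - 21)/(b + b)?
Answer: 1517/5072 ≈ 0.29909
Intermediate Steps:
N(n) = -7 + n**2
H(b) = (-21 + b)/(2*b) (H(b) = (-21 + b)/((2*b)) = (-21 + b)*(1/(2*b)) = (-21 + b)/(2*b))
X(t, d) = 11*t (X(t, d) = (2*t)*6 - t = 12*t - t = 11*t)
(N(-10) + H(-8))/(X(18, -17) + 119) = ((-7 + (-10)**2) + (1/2)*(-21 - 8)/(-8))/(11*18 + 119) = ((-7 + 100) + (1/2)*(-1/8)*(-29))/(198 + 119) = (93 + 29/16)/317 = (1517/16)*(1/317) = 1517/5072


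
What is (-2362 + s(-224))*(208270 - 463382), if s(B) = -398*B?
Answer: -22141170480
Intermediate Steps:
(-2362 + s(-224))*(208270 - 463382) = (-2362 - 398*(-224))*(208270 - 463382) = (-2362 + 89152)*(-255112) = 86790*(-255112) = -22141170480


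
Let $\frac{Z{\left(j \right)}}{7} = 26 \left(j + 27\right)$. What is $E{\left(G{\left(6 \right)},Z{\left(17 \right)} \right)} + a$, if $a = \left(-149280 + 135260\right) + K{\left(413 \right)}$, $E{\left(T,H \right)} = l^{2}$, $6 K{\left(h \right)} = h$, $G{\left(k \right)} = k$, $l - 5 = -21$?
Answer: $- \frac{82171}{6} \approx -13695.0$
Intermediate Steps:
$l = -16$ ($l = 5 - 21 = -16$)
$K{\left(h \right)} = \frac{h}{6}$
$Z{\left(j \right)} = 4914 + 182 j$ ($Z{\left(j \right)} = 7 \cdot 26 \left(j + 27\right) = 7 \cdot 26 \left(27 + j\right) = 7 \left(702 + 26 j\right) = 4914 + 182 j$)
$E{\left(T,H \right)} = 256$ ($E{\left(T,H \right)} = \left(-16\right)^{2} = 256$)
$a = - \frac{83707}{6}$ ($a = \left(-149280 + 135260\right) + \frac{1}{6} \cdot 413 = -14020 + \frac{413}{6} = - \frac{83707}{6} \approx -13951.0$)
$E{\left(G{\left(6 \right)},Z{\left(17 \right)} \right)} + a = 256 - \frac{83707}{6} = - \frac{82171}{6}$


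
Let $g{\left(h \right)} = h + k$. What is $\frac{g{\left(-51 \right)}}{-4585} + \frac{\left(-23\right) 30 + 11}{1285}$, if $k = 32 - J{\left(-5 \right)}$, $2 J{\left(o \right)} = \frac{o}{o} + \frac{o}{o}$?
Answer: $- \frac{617503}{1178345} \approx -0.52404$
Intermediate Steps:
$J{\left(o \right)} = 1$ ($J{\left(o \right)} = \frac{\frac{o}{o} + \frac{o}{o}}{2} = \frac{1 + 1}{2} = \frac{1}{2} \cdot 2 = 1$)
$k = 31$ ($k = 32 - 1 = 31$)
$g{\left(h \right)} = 31 + h$ ($g{\left(h \right)} = h + 31 = 31 + h$)
$\frac{g{\left(-51 \right)}}{-4585} + \frac{\left(-23\right) 30 + 11}{1285} = \frac{31 - 51}{-4585} + \frac{\left(-23\right) 30 + 11}{1285} = \left(-20\right) \left(- \frac{1}{4585}\right) + \left(-690 + 11\right) \frac{1}{1285} = \frac{4}{917} - \frac{679}{1285} = - \frac{617503}{1178345}$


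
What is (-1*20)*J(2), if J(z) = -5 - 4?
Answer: 180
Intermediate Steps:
J(z) = -9
(-1*20)*J(2) = -1*20*(-9) = -20*(-9) = 180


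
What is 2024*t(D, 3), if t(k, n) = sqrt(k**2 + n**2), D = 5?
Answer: 2024*sqrt(34) ≈ 11802.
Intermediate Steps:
2024*t(D, 3) = 2024*sqrt(5**2 + 3**2) = 2024*sqrt(25 + 9) = 2024*sqrt(34)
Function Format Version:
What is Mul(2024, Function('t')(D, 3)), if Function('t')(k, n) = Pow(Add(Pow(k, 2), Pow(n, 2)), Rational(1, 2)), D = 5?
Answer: Mul(2024, Pow(34, Rational(1, 2))) ≈ 11802.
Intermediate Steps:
Mul(2024, Function('t')(D, 3)) = Mul(2024, Pow(Add(Pow(5, 2), Pow(3, 2)), Rational(1, 2))) = Mul(2024, Pow(Add(25, 9), Rational(1, 2))) = Mul(2024, Pow(34, Rational(1, 2)))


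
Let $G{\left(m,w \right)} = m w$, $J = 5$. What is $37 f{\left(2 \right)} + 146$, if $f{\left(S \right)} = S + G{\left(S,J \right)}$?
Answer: $590$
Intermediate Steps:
$f{\left(S \right)} = 6 S$ ($f{\left(S \right)} = S + S 5 = S + 5 S = 6 S$)
$37 f{\left(2 \right)} + 146 = 37 \cdot 6 \cdot 2 + 146 = 37 \cdot 12 + 146 = 444 + 146 = 590$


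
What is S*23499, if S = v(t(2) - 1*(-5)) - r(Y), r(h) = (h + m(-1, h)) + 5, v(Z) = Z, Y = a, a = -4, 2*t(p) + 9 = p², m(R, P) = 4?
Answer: -117495/2 ≈ -58748.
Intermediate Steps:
t(p) = -9/2 + p²/2
Y = -4
r(h) = 9 + h (r(h) = (h + 4) + 5 = (4 + h) + 5 = 9 + h)
S = -5/2 (S = ((-9/2 + (½)*2²) - 1*(-5)) - (9 - 4) = ((-9/2 + (½)*4) + 5) - 1*5 = ((-9/2 + 2) + 5) - 5 = (-5/2 + 5) - 5 = 5/2 - 5 = -5/2 ≈ -2.5000)
S*23499 = -5/2*23499 = -117495/2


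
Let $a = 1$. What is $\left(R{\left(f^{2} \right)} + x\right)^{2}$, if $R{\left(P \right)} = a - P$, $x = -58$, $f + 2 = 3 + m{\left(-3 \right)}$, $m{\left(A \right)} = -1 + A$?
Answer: $4356$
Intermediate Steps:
$f = -3$ ($f = -2 + \left(3 - 4\right) = -2 - 1 = -3$)
$R{\left(P \right)} = 1 - P$
$\left(R{\left(f^{2} \right)} + x\right)^{2} = \left(\left(1 - \left(-3\right)^{2}\right) - 58\right)^{2} = \left(\left(1 - 9\right) - 58\right)^{2} = \left(-8 - 58\right)^{2} = \left(-66\right)^{2} = 4356$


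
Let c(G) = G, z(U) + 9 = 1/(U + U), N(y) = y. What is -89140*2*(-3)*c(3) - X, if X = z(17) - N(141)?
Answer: 54558779/34 ≈ 1.6047e+6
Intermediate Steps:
z(U) = -9 + 1/(2*U) (z(U) = -9 + 1/(U + U) = -9 + 1/(2*U))
X = -5099/34 (X = (-9 + (1/2)/17) - 1*141 = (-9 + (1/2)*(1/17)) - 141 = (-9 + 1/34) - 141 = -305/34 - 141 = -5099/34 ≈ -149.97)
-89140*2*(-3)*c(3) - X = -89140*2*(-3)*3 - 1*(-5099/34) = -(-534840)*3 + 5099/34 = -89140*(-18) + 5099/34 = 1604520 + 5099/34 = 54558779/34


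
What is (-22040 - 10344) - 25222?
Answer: -57606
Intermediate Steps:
(-22040 - 10344) - 25222 = -32384 - 25222 = -57606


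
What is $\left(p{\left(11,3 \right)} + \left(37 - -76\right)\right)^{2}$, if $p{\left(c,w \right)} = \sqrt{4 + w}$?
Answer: $\left(113 + \sqrt{7}\right)^{2} \approx 13374.0$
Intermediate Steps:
$\left(p{\left(11,3 \right)} + \left(37 - -76\right)\right)^{2} = \left(\sqrt{4 + 3} + \left(37 - -76\right)\right)^{2} = \left(\sqrt{7} + \left(37 + 76\right)\right)^{2} = \left(\sqrt{7} + 113\right)^{2} = \left(113 + \sqrt{7}\right)^{2}$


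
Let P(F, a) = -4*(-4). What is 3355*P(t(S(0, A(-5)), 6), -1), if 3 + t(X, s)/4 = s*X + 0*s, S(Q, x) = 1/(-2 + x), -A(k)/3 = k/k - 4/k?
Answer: 53680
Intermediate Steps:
A(k) = -3 + 12/k (A(k) = -3*(k/k - 4/k) = -3*(1 - 4/k) = -3 + 12/k)
t(X, s) = -12 + 4*X*s (t(X, s) = -12 + 4*(s*X + 0*s) = -12 + 4*(X*s + 0) = -12 + 4*(X*s) = -12 + 4*X*s)
P(F, a) = 16
3355*P(t(S(0, A(-5)), 6), -1) = 3355*16 = 53680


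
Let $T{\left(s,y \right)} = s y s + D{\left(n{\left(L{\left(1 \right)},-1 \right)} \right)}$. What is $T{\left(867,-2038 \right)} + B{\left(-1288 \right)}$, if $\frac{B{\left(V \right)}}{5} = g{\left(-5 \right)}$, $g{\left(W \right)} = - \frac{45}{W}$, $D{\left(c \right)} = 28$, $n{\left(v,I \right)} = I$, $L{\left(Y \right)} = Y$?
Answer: $-1531942109$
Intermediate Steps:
$B{\left(V \right)} = 45$ ($B{\left(V \right)} = 5 \left(- \frac{45}{-5}\right) = 5 \left(\left(-45\right) \left(- \frac{1}{5}\right)\right) = 5 \cdot 9 = 45$)
$T{\left(s,y \right)} = 28 + y s^{2}$ ($T{\left(s,y \right)} = s y s + 28 = y s^{2} + 28 = 28 + y s^{2}$)
$T{\left(867,-2038 \right)} + B{\left(-1288 \right)} = \left(28 - 2038 \cdot 867^{2}\right) + 45 = \left(28 - 1531942182\right) + 45 = -1531942154 + 45 = -1531942109$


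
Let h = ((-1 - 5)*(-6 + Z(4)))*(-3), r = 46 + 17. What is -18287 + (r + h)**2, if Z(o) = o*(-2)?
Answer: 17434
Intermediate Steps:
Z(o) = -2*o
r = 63
h = -252 (h = ((-1 - 5)*(-6 - 2*4))*(-3) = -6*(-6 - 8)*(-3) = -6*(-14)*(-3) = 84*(-3) = -252)
-18287 + (r + h)**2 = -18287 + (63 - 252)**2 = -18287 + (-189)**2 = -18287 + 35721 = 17434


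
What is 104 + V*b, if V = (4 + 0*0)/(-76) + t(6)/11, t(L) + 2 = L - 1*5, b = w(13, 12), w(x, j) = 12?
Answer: 21376/209 ≈ 102.28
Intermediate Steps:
b = 12
t(L) = -7 + L (t(L) = -2 + (L - 1*5) = -2 + (L - 5) = -2 + (-5 + L) = -7 + L)
V = -30/209 (V = (4 + 0*0)/(-76) + (-7 + 6)/11 = (4 + 0)*(-1/76) - 1*1/11 = 4*(-1/76) - 1/11 = -1/19 - 1/11 = -30/209 ≈ -0.14354)
104 + V*b = 104 - 30/209*12 = 104 - 360/209 = 21376/209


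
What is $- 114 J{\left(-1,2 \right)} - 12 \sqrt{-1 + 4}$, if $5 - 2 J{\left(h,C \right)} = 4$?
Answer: $-57 - 12 \sqrt{3} \approx -77.785$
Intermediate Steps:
$J{\left(h,C \right)} = \frac{1}{2}$ ($J{\left(h,C \right)} = \frac{5}{2} - 2 = \frac{1}{2}$)
$- 114 J{\left(-1,2 \right)} - 12 \sqrt{-1 + 4} = \left(-114\right) \frac{1}{2} - 12 \sqrt{-1 + 4} = -57 - 12 \sqrt{3}$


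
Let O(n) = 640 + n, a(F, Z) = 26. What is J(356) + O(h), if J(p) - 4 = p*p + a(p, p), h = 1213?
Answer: 128619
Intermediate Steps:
J(p) = 30 + p**2 (J(p) = 4 + (p*p + 26) = 4 + (p**2 + 26) = 4 + (26 + p**2) = 30 + p**2)
J(356) + O(h) = (30 + 356**2) + (640 + 1213) = (30 + 126736) + 1853 = 126766 + 1853 = 128619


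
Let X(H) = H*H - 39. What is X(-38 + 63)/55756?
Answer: 293/27878 ≈ 0.010510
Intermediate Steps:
X(H) = -39 + H² (X(H) = H² - 39 = -39 + H²)
X(-38 + 63)/55756 = (-39 + (-38 + 63)²)/55756 = (-39 + 25²)*(1/55756) = (-39 + 625)*(1/55756) = 586*(1/55756) = 293/27878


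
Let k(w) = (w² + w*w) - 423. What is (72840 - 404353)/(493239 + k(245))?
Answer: -331513/612866 ≈ -0.54092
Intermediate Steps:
k(w) = -423 + 2*w² (k(w) = (w² + w²) - 423 = 2*w² - 423 = -423 + 2*w²)
(72840 - 404353)/(493239 + k(245)) = (72840 - 404353)/(493239 + (-423 + 2*245²)) = -331513/(493239 + (-423 + 2*60025)) = -331513/(493239 + (-423 + 120050)) = -331513/(493239 + 119627) = -331513/612866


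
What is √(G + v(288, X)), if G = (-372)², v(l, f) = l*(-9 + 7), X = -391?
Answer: 12*√957 ≈ 371.23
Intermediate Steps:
v(l, f) = -2*l (v(l, f) = l*(-2) = -2*l)
G = 138384
√(G + v(288, X)) = √(138384 - 2*288) = √(138384 - 576) = √137808 = 12*√957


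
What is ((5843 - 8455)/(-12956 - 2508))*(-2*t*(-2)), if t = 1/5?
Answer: 1306/9665 ≈ 0.13513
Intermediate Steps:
t = ⅕ ≈ 0.20000
((5843 - 8455)/(-12956 - 2508))*(-2*t*(-2)) = ((5843 - 8455)/(-12956 - 2508))*(-2*⅕*(-2)) = (-2612/(-15464))*(-⅖*(-2)) = -2612*(-1/15464)*(⅘) = (653/3866)*(⅘) = 1306/9665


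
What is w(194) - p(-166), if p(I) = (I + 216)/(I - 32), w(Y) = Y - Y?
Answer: 25/99 ≈ 0.25253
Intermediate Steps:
w(Y) = 0
p(I) = (216 + I)/(-32 + I)
w(194) - p(-166) = 0 - (216 - 166)/(-32 - 166) = 0 - 50/(-198) = 0 - (-1)*50/198 = 0 - 1*(-25/99) = 0 + 25/99 = 25/99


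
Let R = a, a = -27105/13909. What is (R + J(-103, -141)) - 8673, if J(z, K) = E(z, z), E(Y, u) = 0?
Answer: -120659862/13909 ≈ -8675.0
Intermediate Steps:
J(z, K) = 0
a = -27105/13909 (a = -27105*1/13909 = -27105/13909 ≈ -1.9487)
R = -27105/13909 ≈ -1.9487
(R + J(-103, -141)) - 8673 = (-27105/13909 + 0) - 8673 = -27105/13909 - 8673 = -120659862/13909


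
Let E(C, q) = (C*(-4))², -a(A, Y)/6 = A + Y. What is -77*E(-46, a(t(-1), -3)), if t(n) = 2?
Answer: -2606912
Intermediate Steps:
a(A, Y) = -6*A - 6*Y (a(A, Y) = -6*(A + Y) = -6*A - 6*Y)
E(C, q) = 16*C² (E(C, q) = (-4*C)² = 16*C²)
-77*E(-46, a(t(-1), -3)) = -1232*(-46)² = -1232*2116 = -77*33856 = -2606912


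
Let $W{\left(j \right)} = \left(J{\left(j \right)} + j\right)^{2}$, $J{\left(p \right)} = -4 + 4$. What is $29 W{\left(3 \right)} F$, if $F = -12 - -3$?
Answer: $-2349$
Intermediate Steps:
$J{\left(p \right)} = 0$
$W{\left(j \right)} = j^{2}$ ($W{\left(j \right)} = \left(0 + j\right)^{2} = j^{2}$)
$F = -9$ ($F = -12 + 3 = -9$)
$29 W{\left(3 \right)} F = 29 \cdot 3^{2} \left(-9\right) = 29 \cdot 9 \left(-9\right) = 261 \left(-9\right) = -2349$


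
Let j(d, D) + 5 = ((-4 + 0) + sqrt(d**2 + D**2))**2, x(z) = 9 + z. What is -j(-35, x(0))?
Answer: -1317 + 8*sqrt(1306) ≈ -1027.9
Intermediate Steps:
j(d, D) = -5 + (-4 + sqrt(D**2 + d**2))**2 (j(d, D) = -5 + ((-4 + 0) + sqrt(d**2 + D**2))**2 = -5 + (-4 + sqrt(D**2 + d**2))**2)
-j(-35, x(0)) = -(-5 + (-4 + sqrt((9 + 0)**2 + (-35)**2))**2) = -(-5 + (-4 + sqrt(9**2 + 1225))**2) = -(-5 + (-4 + sqrt(81 + 1225))**2) = -(-5 + (-4 + sqrt(1306))**2) = 5 - (-4 + sqrt(1306))**2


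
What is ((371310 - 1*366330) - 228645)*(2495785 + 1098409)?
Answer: -803895401010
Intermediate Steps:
((371310 - 1*366330) - 228645)*(2495785 + 1098409) = ((371310 - 366330) - 228645)*3594194 = (4980 - 228645)*3594194 = -223665*3594194 = -803895401010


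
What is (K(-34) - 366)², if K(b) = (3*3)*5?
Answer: 103041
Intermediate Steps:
K(b) = 45 (K(b) = 9*5 = 45)
(K(-34) - 366)² = (45 - 366)² = (-321)² = 103041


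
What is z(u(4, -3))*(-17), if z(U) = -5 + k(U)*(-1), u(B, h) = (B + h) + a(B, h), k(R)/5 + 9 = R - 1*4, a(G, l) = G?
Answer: -595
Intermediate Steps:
k(R) = -65 + 5*R (k(R) = -45 + 5*(R - 1*4) = -45 + 5*(R - 4) = -45 + 5*(-4 + R) = -45 + (-20 + 5*R) = -65 + 5*R)
u(B, h) = h + 2*B (u(B, h) = (B + h) + B = h + 2*B)
z(U) = 60 - 5*U (z(U) = -5 + (-65 + 5*U)*(-1) = -5 + (65 - 5*U) = 60 - 5*U)
z(u(4, -3))*(-17) = (60 - 5*(-3 + 2*4))*(-17) = (60 - 5*(-3 + 8))*(-17) = (60 - 5*5)*(-17) = (60 - 25)*(-17) = 35*(-17) = -595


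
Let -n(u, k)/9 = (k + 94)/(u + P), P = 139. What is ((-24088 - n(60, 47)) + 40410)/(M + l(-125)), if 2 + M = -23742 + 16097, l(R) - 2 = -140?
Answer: -3249347/1549215 ≈ -2.0974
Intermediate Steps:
l(R) = -138 (l(R) = 2 - 140 = -138)
M = -7647 (M = -2 + (-23742 + 16097) = -2 - 7645 = -7647)
n(u, k) = -9*(94 + k)/(139 + u) (n(u, k) = -9*(k + 94)/(u + 139) = -9*(94 + k)/(139 + u))
((-24088 - n(60, 47)) + 40410)/(M + l(-125)) = ((-24088 - 9*(-94 - 1*47)/(139 + 60)) + 40410)/(-7647 - 138) = ((-24088 - 9*(-94 - 47)/199) + 40410)/(-7785) = ((-24088 - 9*(-141)/199) + 40410)*(-1/7785) = ((-24088 - 1*(-1269/199)) + 40410)*(-1/7785) = ((-24088 + 1269/199) + 40410)*(-1/7785) = (-4792243/199 + 40410)*(-1/7785) = (3249347/199)*(-1/7785) = -3249347/1549215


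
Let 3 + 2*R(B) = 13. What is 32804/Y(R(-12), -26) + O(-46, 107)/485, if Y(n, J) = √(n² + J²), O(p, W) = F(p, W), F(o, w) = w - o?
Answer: 153/485 + 32804*√701/701 ≈ 1239.3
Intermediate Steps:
O(p, W) = W - p
R(B) = 5 (R(B) = -3/2 + (½)*13 = -3/2 + 13/2 = 5)
Y(n, J) = √(J² + n²)
32804/Y(R(-12), -26) + O(-46, 107)/485 = 32804/(√((-26)² + 5²)) + (107 - 1*(-46))/485 = 32804/(√(676 + 25)) + (107 + 46)*(1/485) = 32804/(√701) + 153*(1/485) = 32804*(√701/701) + 153/485 = 32804*√701/701 + 153/485 = 153/485 + 32804*√701/701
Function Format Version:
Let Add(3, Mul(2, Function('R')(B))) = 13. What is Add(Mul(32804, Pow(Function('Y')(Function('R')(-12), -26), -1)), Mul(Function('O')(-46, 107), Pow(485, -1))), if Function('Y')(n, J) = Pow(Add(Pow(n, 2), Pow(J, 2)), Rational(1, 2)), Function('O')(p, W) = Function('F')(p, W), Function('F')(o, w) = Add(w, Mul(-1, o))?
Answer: Add(Rational(153, 485), Mul(Rational(32804, 701), Pow(701, Rational(1, 2)))) ≈ 1239.3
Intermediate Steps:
Function('O')(p, W) = Add(W, Mul(-1, p))
Function('R')(B) = 5 (Function('R')(B) = Add(Rational(-3, 2), Mul(Rational(1, 2), 13)) = Add(Rational(-3, 2), Rational(13, 2)) = 5)
Function('Y')(n, J) = Pow(Add(Pow(J, 2), Pow(n, 2)), Rational(1, 2))
Add(Mul(32804, Pow(Function('Y')(Function('R')(-12), -26), -1)), Mul(Function('O')(-46, 107), Pow(485, -1))) = Add(Mul(32804, Pow(Pow(Add(Pow(-26, 2), Pow(5, 2)), Rational(1, 2)), -1)), Mul(Add(107, Mul(-1, -46)), Pow(485, -1))) = Add(Mul(32804, Pow(Pow(Add(676, 25), Rational(1, 2)), -1)), Mul(Add(107, 46), Rational(1, 485))) = Add(Mul(32804, Pow(Pow(701, Rational(1, 2)), -1)), Mul(153, Rational(1, 485))) = Add(Mul(32804, Mul(Rational(1, 701), Pow(701, Rational(1, 2)))), Rational(153, 485)) = Add(Mul(Rational(32804, 701), Pow(701, Rational(1, 2))), Rational(153, 485)) = Add(Rational(153, 485), Mul(Rational(32804, 701), Pow(701, Rational(1, 2))))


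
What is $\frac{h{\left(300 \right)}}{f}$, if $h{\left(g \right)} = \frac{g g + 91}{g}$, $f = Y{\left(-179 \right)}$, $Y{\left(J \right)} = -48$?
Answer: $- \frac{90091}{14400} \approx -6.2563$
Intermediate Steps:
$f = -48$
$h{\left(g \right)} = \frac{91 + g^{2}}{g}$ ($h{\left(g \right)} = \frac{g^{2} + 91}{g} = \frac{91 + g^{2}}{g}$)
$\frac{h{\left(300 \right)}}{f} = \frac{300 + \frac{91}{300}}{-48} = \left(300 + 91 \cdot \frac{1}{300}\right) \left(- \frac{1}{48}\right) = \left(300 + \frac{91}{300}\right) \left(- \frac{1}{48}\right) = \frac{90091}{300} \left(- \frac{1}{48}\right) = - \frac{90091}{14400}$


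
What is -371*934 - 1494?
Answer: -348008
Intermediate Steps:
-371*934 - 1494 = -346514 - 1494 = -348008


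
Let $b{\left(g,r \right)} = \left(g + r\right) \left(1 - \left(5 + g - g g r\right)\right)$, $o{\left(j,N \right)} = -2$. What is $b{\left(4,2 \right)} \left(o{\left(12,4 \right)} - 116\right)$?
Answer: $-16992$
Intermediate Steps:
$b{\left(g,r \right)} = \left(g + r\right) \left(-4 - g + r g^{2}\right)$ ($b{\left(g,r \right)} = \left(g + r\right) \left(1 - \left(5 + g - g^{2} r\right)\right) = \left(g + r\right) \left(1 - \left(5 + g - r g^{2}\right)\right) = \left(g + r\right) \left(-4 - g + r g^{2}\right)$)
$b{\left(4,2 \right)} \left(o{\left(12,4 \right)} - 116\right) = \left(- 4^{2} - 16 - 8 + 2 \cdot 4^{3} + 4^{2} \cdot 2^{2} - 4 \cdot 2\right) \left(-2 - 116\right) = \left(\left(-1\right) 16 - 16 - 8 + 2 \cdot 64 + 16 \cdot 4 - 8\right) \left(-118\right) = \left(-16 - 16 - 8 + 128 + 64 - 8\right) \left(-118\right) = 144 \left(-118\right) = -16992$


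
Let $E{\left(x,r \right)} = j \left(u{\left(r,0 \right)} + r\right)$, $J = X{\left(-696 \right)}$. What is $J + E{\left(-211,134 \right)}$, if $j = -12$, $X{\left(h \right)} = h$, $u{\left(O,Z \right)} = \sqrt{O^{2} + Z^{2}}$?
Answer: $-3912$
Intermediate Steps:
$J = -696$
$E{\left(x,r \right)} = - 12 r - 12 \sqrt{r^{2}}$ ($E{\left(x,r \right)} = - 12 \left(\sqrt{r^{2} + 0^{2}} + r\right) = - 12 \left(\sqrt{r^{2} + 0} + r\right) = - 12 \left(\sqrt{r^{2}} + r\right) = - 12 \left(r + \sqrt{r^{2}}\right) = - 12 r - 12 \sqrt{r^{2}}$)
$J + E{\left(-211,134 \right)} = -696 - \left(1608 + 12 \sqrt{134^{2}}\right) = -696 - \left(1608 + 12 \sqrt{17956}\right) = -696 - 3216 = -3912$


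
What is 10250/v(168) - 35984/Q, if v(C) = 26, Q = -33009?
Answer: 169638917/429117 ≈ 395.32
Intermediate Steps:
10250/v(168) - 35984/Q = 10250/26 - 35984/(-33009) = 10250*(1/26) - 35984*(-1/33009) = 5125/13 + 35984/33009 = 169638917/429117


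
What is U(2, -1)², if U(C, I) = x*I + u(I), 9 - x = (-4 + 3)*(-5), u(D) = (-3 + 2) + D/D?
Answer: 16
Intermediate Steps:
u(D) = 0 (u(D) = -1 + 1 = 0)
x = 4 (x = 9 - (-4 + 3)*(-5) = 9 - (-1)*(-5) = 9 - 1*5 = 9 - 5 = 4)
U(C, I) = 4*I (U(C, I) = 4*I + 0 = 4*I)
U(2, -1)² = (4*(-1))² = (-4)² = 16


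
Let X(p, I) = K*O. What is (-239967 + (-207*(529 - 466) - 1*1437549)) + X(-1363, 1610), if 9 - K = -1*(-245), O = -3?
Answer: -1689849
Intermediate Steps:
K = -236 (K = 9 - (-1)*(-245) = 9 - 1*245 = 9 - 245 = -236)
X(p, I) = 708 (X(p, I) = -236*(-3) = 708)
(-239967 + (-207*(529 - 466) - 1*1437549)) + X(-1363, 1610) = (-239967 + (-207*(529 - 466) - 1*1437549)) + 708 = (-239967 + (-207*63 - 1437549)) + 708 = (-239967 + (-13041 - 1437549)) + 708 = (-239967 - 1450590) + 708 = -1690557 + 708 = -1689849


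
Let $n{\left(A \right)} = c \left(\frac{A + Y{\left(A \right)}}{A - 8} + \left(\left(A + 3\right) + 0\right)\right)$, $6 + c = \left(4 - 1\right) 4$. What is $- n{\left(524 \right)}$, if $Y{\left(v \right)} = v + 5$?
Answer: $- \frac{272985}{86} \approx -3174.2$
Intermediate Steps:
$Y{\left(v \right)} = 5 + v$
$c = 6$ ($c = -6 + \left(4 - 1\right) 4 = -6 + 3 \cdot 4 = -6 + 12 = 6$)
$n{\left(A \right)} = 18 + 6 A + \frac{6 \left(5 + 2 A\right)}{-8 + A}$ ($n{\left(A \right)} = 6 \left(\frac{A + \left(5 + A\right)}{A - 8} + \left(\left(A + 3\right) + 0\right)\right) = 6 \left(\frac{5 + 2 A}{-8 + A} + \left(\left(3 + A\right) + 0\right)\right) = 6 \left(\frac{5 + 2 A}{-8 + A} + \left(3 + A\right)\right) = 6 \left(3 + A + \frac{5 + 2 A}{-8 + A}\right) = 18 + 6 A + \frac{6 \left(5 + 2 A\right)}{-8 + A}$)
$- n{\left(524 \right)} = - \frac{6 \left(-19 + 524^{2} - 1572\right)}{-8 + 524} = - \frac{6 \left(-19 + 274576 - 1572\right)}{516} = - \frac{6 \cdot 272985}{516} = \left(-1\right) \frac{272985}{86} = - \frac{272985}{86}$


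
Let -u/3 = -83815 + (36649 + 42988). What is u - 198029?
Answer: -185495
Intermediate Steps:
u = 12534 (u = -3*(-83815 + (36649 + 42988)) = -3*(-83815 + 79637) = -3*(-4178) = 12534)
u - 198029 = 12534 - 198029 = -185495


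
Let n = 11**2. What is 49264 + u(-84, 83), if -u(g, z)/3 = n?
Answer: 48901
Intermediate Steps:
n = 121
u(g, z) = -363 (u(g, z) = -3*121 = -363)
49264 + u(-84, 83) = 49264 - 363 = 48901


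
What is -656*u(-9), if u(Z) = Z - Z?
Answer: 0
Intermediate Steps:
u(Z) = 0
-656*u(-9) = -656*0 = 0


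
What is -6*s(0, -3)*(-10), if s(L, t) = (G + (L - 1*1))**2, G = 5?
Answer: 960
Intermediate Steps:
s(L, t) = (4 + L)**2 (s(L, t) = (5 + (L - 1*1))**2 = (5 + (L - 1))**2 = (5 + (-1 + L))**2 = (4 + L)**2)
-6*s(0, -3)*(-10) = -6*(4 + 0)**2*(-10) = -6*4**2*(-10) = -6*16*(-10) = -96*(-10) = 960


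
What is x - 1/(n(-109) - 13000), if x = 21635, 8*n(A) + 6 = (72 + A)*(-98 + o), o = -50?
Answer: 1065848279/49265 ≈ 21635.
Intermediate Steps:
n(A) = -5331/4 - 37*A/2 (n(A) = -¾ + ((72 + A)*(-98 - 50))/8 = -¾ + ((72 + A)*(-148))/8 = -¾ + (-10656 - 148*A)/8 = -¾ + (-1332 - 37*A/2) = -5331/4 - 37*A/2)
x - 1/(n(-109) - 13000) = 21635 - 1/((-5331/4 - 37/2*(-109)) - 13000) = 21635 - 1/((-5331/4 + 4033/2) - 13000) = 21635 - 1/(2735/4 - 13000) = 21635 - 1/(-49265/4) = 21635 - 1*(-4/49265) = 21635 + 4/49265 = 1065848279/49265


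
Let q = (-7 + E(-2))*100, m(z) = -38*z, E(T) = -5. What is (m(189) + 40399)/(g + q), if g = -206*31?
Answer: -33217/7586 ≈ -4.3787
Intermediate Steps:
g = -6386
q = -1200 (q = (-7 - 5)*100 = -12*100 = -1200)
(m(189) + 40399)/(g + q) = (-38*189 + 40399)/(-6386 - 1200) = (-7182 + 40399)/(-7586) = 33217*(-1/7586) = -33217/7586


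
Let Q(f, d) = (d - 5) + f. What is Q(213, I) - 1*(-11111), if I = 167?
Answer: 11486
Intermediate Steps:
Q(f, d) = -5 + d + f (Q(f, d) = (-5 + d) + f = -5 + d + f)
Q(213, I) - 1*(-11111) = (-5 + 167 + 213) - 1*(-11111) = 375 + 11111 = 11486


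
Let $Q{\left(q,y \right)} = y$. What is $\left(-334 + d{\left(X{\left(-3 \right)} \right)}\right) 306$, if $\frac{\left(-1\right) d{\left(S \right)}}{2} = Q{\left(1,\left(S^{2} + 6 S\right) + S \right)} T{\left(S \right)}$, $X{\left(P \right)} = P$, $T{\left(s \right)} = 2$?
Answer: $-87516$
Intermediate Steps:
$d{\left(S \right)} = - 28 S - 4 S^{2}$ ($d{\left(S \right)} = - 2 \left(\left(S^{2} + 6 S\right) + S\right) 2 = - 2 \left(S^{2} + 7 S\right) 2 = - 2 \left(2 S^{2} + 14 S\right) = - 28 S - 4 S^{2}$)
$\left(-334 + d{\left(X{\left(-3 \right)} \right)}\right) 306 = \left(-334 - - 12 \left(7 - 3\right)\right) 306 = \left(-334 - \left(-12\right) 4\right) 306 = \left(-334 + 48\right) 306 = \left(-286\right) 306 = -87516$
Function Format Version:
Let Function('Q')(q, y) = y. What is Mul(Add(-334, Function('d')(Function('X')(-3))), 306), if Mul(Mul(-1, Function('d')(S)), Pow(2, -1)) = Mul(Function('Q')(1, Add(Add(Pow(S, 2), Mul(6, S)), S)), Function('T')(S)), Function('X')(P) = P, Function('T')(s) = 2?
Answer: -87516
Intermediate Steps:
Function('d')(S) = Add(Mul(-28, S), Mul(-4, Pow(S, 2))) (Function('d')(S) = Mul(-2, Mul(Add(Add(Pow(S, 2), Mul(6, S)), S), 2)) = Mul(-2, Mul(Add(Pow(S, 2), Mul(7, S)), 2)) = Mul(-2, Add(Mul(2, Pow(S, 2)), Mul(14, S))) = Add(Mul(-28, S), Mul(-4, Pow(S, 2))))
Mul(Add(-334, Function('d')(Function('X')(-3))), 306) = Mul(Add(-334, Mul(-4, -3, Add(7, -3))), 306) = Mul(Add(-334, Mul(-4, -3, 4)), 306) = Mul(Add(-334, 48), 306) = Mul(-286, 306) = -87516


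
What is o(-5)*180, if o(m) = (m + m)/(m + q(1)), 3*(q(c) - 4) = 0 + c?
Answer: 2700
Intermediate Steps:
q(c) = 4 + c/3 (q(c) = 4 + (0 + c)/3 = 4 + c/3)
o(m) = 2*m/(13/3 + m) (o(m) = (m + m)/(m + (4 + (⅓)*1)) = (2*m)/(m + (4 + ⅓)) = (2*m)/(m + 13/3) = (2*m)/(13/3 + m) = 2*m/(13/3 + m))
o(-5)*180 = (6*(-5)/(13 + 3*(-5)))*180 = (6*(-5)/(13 - 15))*180 = (6*(-5)/(-2))*180 = (6*(-5)*(-½))*180 = 15*180 = 2700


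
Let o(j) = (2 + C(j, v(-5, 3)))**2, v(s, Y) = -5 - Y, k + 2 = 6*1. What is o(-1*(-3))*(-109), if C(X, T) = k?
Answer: -3924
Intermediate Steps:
k = 4 (k = -2 + 6*1 = -2 + 6 = 4)
C(X, T) = 4
o(j) = 36 (o(j) = (2 + 4)**2 = 6**2 = 36)
o(-1*(-3))*(-109) = 36*(-109) = -3924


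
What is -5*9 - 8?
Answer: -53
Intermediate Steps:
-5*9 - 8 = -45 - 8 = -53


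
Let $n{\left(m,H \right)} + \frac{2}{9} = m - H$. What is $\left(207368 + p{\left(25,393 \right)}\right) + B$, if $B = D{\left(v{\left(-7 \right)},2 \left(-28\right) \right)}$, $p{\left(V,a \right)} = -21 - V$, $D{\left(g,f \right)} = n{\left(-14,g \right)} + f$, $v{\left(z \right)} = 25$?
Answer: $\frac{1865041}{9} \approx 2.0723 \cdot 10^{5}$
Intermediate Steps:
$n{\left(m,H \right)} = - \frac{2}{9} + m - H$ ($n{\left(m,H \right)} = - \frac{2}{9} - \left(H - m\right) = - \frac{2}{9} + m - H$)
$D{\left(g,f \right)} = - \frac{128}{9} + f - g$ ($D{\left(g,f \right)} = \left(- \frac{2}{9} - 14 - g\right) + f = \left(- \frac{128}{9} - g\right) + f = - \frac{128}{9} + f - g$)
$B = - \frac{857}{9}$ ($B = - \frac{128}{9} + 2 \left(-28\right) - 25 = - \frac{128}{9} - 56 - 25 = - \frac{857}{9} \approx -95.222$)
$\left(207368 + p{\left(25,393 \right)}\right) + B = \left(207368 - 46\right) - \frac{857}{9} = 207322 - \frac{857}{9} = \frac{1865041}{9}$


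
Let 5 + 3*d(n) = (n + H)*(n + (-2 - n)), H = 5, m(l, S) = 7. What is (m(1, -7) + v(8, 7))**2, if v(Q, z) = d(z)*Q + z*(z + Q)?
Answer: 10816/9 ≈ 1201.8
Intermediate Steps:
d(n) = -5 - 2*n/3 (d(n) = -5/3 + ((n + 5)*(n + (-2 - n)))/3 = -5/3 + ((5 + n)*(-2))/3 = -5/3 + (-10 - 2*n)/3 = -5/3 + (-10/3 - 2*n/3) = -5 - 2*n/3)
v(Q, z) = Q*(-5 - 2*z/3) + z*(Q + z) (v(Q, z) = (-5 - 2*z/3)*Q + z*(z + Q) = Q*(-5 - 2*z/3) + z*(Q + z))
(m(1, -7) + v(8, 7))**2 = (7 + (7**2 - 5*8 + (1/3)*8*7))**2 = (7 + (49 - 40 + 56/3))**2 = (7 + 83/3)**2 = (104/3)**2 = 10816/9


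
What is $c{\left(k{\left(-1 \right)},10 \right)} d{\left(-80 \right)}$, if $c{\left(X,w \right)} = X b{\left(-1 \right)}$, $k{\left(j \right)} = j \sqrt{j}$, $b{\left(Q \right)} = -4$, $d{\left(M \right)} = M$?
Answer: $- 320 i \approx - 320.0 i$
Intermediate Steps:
$k{\left(j \right)} = j^{\frac{3}{2}}$
$c{\left(X,w \right)} = - 4 X$ ($c{\left(X,w \right)} = X \left(-4\right) = - 4 X$)
$c{\left(k{\left(-1 \right)},10 \right)} d{\left(-80 \right)} = - 4 \left(-1\right)^{\frac{3}{2}} \left(-80\right) = - 4 \left(- i\right) \left(-80\right) = 4 i \left(-80\right) = - 320 i$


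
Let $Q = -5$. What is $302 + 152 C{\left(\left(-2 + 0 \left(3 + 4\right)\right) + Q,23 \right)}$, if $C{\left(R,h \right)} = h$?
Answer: $3798$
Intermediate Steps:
$302 + 152 C{\left(\left(-2 + 0 \left(3 + 4\right)\right) + Q,23 \right)} = 302 + 152 \cdot 23 = 302 + 3496 = 3798$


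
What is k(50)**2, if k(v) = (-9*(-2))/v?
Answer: 81/625 ≈ 0.12960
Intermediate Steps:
k(v) = 18/v
k(50)**2 = (18/50)**2 = (18*(1/50))**2 = (9/25)**2 = 81/625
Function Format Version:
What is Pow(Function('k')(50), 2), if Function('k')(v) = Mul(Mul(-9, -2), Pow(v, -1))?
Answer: Rational(81, 625) ≈ 0.12960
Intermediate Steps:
Function('k')(v) = Mul(18, Pow(v, -1))
Pow(Function('k')(50), 2) = Pow(Mul(18, Pow(50, -1)), 2) = Pow(Mul(18, Rational(1, 50)), 2) = Pow(Rational(9, 25), 2) = Rational(81, 625)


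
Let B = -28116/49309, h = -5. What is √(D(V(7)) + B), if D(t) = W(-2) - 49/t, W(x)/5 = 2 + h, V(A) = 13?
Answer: 2*I*√11755364218/49309 ≈ 4.3977*I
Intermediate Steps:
W(x) = -15 (W(x) = 5*(2 - 5) = 5*(-3) = -15)
B = -28116/49309 (B = -28116*1/49309 = -28116/49309 ≈ -0.57020)
D(t) = -15 - 49/t
√(D(V(7)) + B) = √((-15 - 49/13) - 28116/49309) = √(-244/13 - 28116/49309) = √(-953608/49309) = 2*I*√11755364218/49309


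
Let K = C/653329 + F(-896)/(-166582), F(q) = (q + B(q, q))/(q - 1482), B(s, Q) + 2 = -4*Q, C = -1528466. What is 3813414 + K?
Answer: 493464088732737407367/129402260407342 ≈ 3.8134e+6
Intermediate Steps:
B(s, Q) = -2 - 4*Q
F(q) = (-2 - 3*q)/(-1482 + q) (F(q) = (q + (-2 - 4*q))/(q - 1482) = (-2 - 3*q)/(-1482 + q))
K = -302736266278221/129402260407342 (K = -1528466/653329 + ((-2 - 3*(-896))/(-1482 - 896))/(-166582) = -1528466*1/653329 + ((-2 + 2688)/(-2378))*(-1/166582) = -1528466/653329 - 1/2378*2686*(-1/166582) = -1528466/653329 - 1343/1189*(-1/166582) = -1528466/653329 + 1343/198065998 = -302736266278221/129402260407342 ≈ -2.3395)
3813414 + K = 3813414 - 302736266278221/129402260407342 = 493464088732737407367/129402260407342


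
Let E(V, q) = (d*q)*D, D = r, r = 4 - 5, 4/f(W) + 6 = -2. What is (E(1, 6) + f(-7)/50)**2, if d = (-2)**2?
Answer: 5764801/10000 ≈ 576.48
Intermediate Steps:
f(W) = -1/2 (f(W) = 4/(-6 - 2) = 4/(-8) = 4*(-1/8) = -1/2)
r = -1
d = 4
D = -1
E(V, q) = -4*q (E(V, q) = (4*q)*(-1) = -4*q)
(E(1, 6) + f(-7)/50)**2 = (-4*6 - 1/2/50)**2 = (-24 - 1/2*1/50)**2 = (-24 - 1/100)**2 = (-2401/100)**2 = 5764801/10000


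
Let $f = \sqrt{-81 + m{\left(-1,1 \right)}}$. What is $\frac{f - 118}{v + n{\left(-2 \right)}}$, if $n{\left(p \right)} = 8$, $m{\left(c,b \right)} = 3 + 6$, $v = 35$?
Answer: $- \frac{118}{43} + \frac{6 i \sqrt{2}}{43} \approx -2.7442 + 0.19733 i$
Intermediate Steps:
$m{\left(c,b \right)} = 9$
$f = 6 i \sqrt{2}$ ($f = \sqrt{-81 + 9} = \sqrt{-72} = 6 i \sqrt{2} \approx 8.4853 i$)
$\frac{f - 118}{v + n{\left(-2 \right)}} = \frac{6 i \sqrt{2} - 118}{35 + 8} = \frac{-118 + 6 i \sqrt{2}}{43} = \left(-118 + 6 i \sqrt{2}\right) \frac{1}{43} = - \frac{118}{43} + \frac{6 i \sqrt{2}}{43}$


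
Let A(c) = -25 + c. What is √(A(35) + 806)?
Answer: 4*√51 ≈ 28.566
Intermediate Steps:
√(A(35) + 806) = √((-25 + 35) + 806) = √(10 + 806) = √816 = 4*√51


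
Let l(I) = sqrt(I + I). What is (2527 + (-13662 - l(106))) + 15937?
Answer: 4802 - 2*sqrt(53) ≈ 4787.4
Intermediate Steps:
l(I) = sqrt(2)*sqrt(I) (l(I) = sqrt(2*I) = sqrt(2)*sqrt(I))
(2527 + (-13662 - l(106))) + 15937 = (2527 + (-13662 - sqrt(2)*sqrt(106))) + 15937 = (2527 + (-13662 - 2*sqrt(53))) + 15937 = (-11135 - 2*sqrt(53)) + 15937 = 4802 - 2*sqrt(53)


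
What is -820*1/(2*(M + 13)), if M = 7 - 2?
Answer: -205/9 ≈ -22.778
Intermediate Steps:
M = 5
-820*1/(2*(M + 13)) = -820*1/(2*(5 + 13)) = -820/(2*18) = -820/36 = -820*1/36 = -205/9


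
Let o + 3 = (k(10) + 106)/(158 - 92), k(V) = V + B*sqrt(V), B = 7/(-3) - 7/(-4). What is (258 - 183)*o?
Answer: -1025/11 - 175*sqrt(10)/264 ≈ -95.278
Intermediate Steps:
B = -7/12 (B = 7*(-1/3) - 7*(-1/4) = -7/3 + 7/4 = -7/12 ≈ -0.58333)
k(V) = V - 7*sqrt(V)/12
o = -41/33 - 7*sqrt(10)/792 (o = -3 + ((10 - 7*sqrt(10)/12) + 106)/(158 - 92) = -3 + (116 - 7*sqrt(10)/12)/66 = -3 + (116 - 7*sqrt(10)/12)*(1/66) = -3 + (58/33 - 7*sqrt(10)/792) = -41/33 - 7*sqrt(10)/792 ≈ -1.2704)
(258 - 183)*o = (258 - 183)*(-41/33 - 7*sqrt(10)/792) = 75*(-41/33 - 7*sqrt(10)/792) = -1025/11 - 175*sqrt(10)/264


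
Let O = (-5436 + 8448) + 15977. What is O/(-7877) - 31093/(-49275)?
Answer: -690763414/388139175 ≈ -1.7797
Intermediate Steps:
O = 18989 (O = 3012 + 15977 = 18989)
O/(-7877) - 31093/(-49275) = 18989/(-7877) - 31093/(-49275) = 18989*(-1/7877) - 31093*(-1/49275) = -18989/7877 + 31093/49275 = -690763414/388139175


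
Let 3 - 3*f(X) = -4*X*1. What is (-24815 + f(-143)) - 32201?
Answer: -171617/3 ≈ -57206.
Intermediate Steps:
f(X) = 1 + 4*X/3 (f(X) = 1 - (-4*X)/3 = 1 - (-4)*X/3 = 1 + 4*X/3)
(-24815 + f(-143)) - 32201 = (-24815 + (1 + (4/3)*(-143))) - 32201 = (-24815 + (1 - 572/3)) - 32201 = (-24815 - 569/3) - 32201 = -75014/3 - 32201 = -171617/3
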